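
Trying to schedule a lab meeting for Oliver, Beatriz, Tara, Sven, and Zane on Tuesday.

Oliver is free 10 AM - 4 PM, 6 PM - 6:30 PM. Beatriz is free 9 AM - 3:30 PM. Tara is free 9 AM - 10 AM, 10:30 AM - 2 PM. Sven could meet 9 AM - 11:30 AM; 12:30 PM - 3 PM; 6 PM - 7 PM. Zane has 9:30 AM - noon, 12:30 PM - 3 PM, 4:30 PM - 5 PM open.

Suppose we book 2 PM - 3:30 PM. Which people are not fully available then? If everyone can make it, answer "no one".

Oliver: free for 14:00-15:30. Beatriz: free for 14:00-15:30. Tara: not fully free for 14:00-15:30. Sven: not fully free for 14:00-15:30. Zane: not fully free for 14:00-15:30.

Sven, Tara, Zane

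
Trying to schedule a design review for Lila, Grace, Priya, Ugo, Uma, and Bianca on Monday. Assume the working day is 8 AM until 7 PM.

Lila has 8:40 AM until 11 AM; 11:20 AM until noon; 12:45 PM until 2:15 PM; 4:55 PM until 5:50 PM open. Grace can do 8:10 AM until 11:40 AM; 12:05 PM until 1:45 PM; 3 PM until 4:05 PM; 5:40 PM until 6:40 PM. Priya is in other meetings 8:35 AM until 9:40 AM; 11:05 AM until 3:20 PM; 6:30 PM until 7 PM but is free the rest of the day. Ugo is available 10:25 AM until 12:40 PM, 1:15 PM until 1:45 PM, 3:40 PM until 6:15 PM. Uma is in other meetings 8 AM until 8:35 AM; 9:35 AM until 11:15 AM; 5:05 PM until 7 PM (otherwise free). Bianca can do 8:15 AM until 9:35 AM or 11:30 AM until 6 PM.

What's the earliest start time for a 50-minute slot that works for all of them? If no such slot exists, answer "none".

none

Lila free: 08:40-11:00, 11:20-12:00, 12:45-14:15, 16:55-17:50.
Grace free: 08:10-11:40, 12:05-13:45, 15:00-16:05, 17:40-18:40.
Priya free: 08:00-08:35, 09:40-11:05, 15:20-18:30 (invert busy blocks within the working day).
Ugo free: 10:25-12:40, 13:15-13:45, 15:40-18:15.
Uma free: 08:35-09:35, 11:15-17:05 (invert busy blocks within the working day).
Bianca free: 08:15-09:35, 11:30-18:00.
Lila ∩ Grace: 08:40-11:00, 11:20-11:40, 12:45-13:45, 17:40-17:50.
Lila ∩ Grace ∩ Priya: 09:40-11:00, 17:40-17:50.
Lila ∩ Grace ∩ Priya ∩ Ugo: 10:25-11:00, 17:40-17:50.
Lila ∩ Grace ∩ Priya ∩ Ugo ∩ Uma: ∅.
Lila ∩ Grace ∩ Priya ∩ Ugo ∩ Uma ∩ Bianca: ∅.
There is no time when everyone is free.
No common window is at least 50 minutes long.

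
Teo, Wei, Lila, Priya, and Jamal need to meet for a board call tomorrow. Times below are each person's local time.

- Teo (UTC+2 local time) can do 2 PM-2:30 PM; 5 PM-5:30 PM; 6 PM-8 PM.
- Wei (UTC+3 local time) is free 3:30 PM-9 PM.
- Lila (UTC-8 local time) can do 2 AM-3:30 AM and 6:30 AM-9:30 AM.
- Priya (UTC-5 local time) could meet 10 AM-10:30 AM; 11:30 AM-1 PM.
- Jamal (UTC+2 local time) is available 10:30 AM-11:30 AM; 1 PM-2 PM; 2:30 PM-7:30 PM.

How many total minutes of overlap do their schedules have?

Teo in UTC: 12:00-12:30, 15:00-15:30, 16:00-18:00 (subtract 2h to convert from UTC+2).
Wei in UTC: 12:30-18:00 (subtract 3h to convert from UTC+3).
Lila in UTC: 10:00-11:30, 14:30-17:30 (add 8h to convert from UTC-8).
Priya in UTC: 15:00-15:30, 16:30-18:00 (add 5h to convert from UTC-5).
Jamal in UTC: 08:30-09:30, 11:00-12:00, 12:30-17:30 (subtract 2h to convert from UTC+2).
Teo ∩ Wei: 15:00-15:30, 16:00-18:00.
Teo ∩ Wei ∩ Lila: 15:00-15:30, 16:00-17:30.
Teo ∩ Wei ∩ Lila ∩ Priya: 15:00-15:30, 16:30-17:30.
Teo ∩ Wei ∩ Lila ∩ Priya ∩ Jamal: 15:00-15:30, 16:30-17:30.
Summing the common windows: 30 + 60 = 90 minutes.

90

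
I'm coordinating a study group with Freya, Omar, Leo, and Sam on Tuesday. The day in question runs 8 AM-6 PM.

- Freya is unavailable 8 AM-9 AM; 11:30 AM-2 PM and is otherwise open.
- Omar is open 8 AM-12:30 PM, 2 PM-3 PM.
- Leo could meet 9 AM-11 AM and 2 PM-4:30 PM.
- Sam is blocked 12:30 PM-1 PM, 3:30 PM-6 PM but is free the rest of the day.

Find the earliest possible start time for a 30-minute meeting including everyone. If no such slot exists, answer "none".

09:00

Freya free: 09:00-11:30, 14:00-18:00 (invert busy blocks within the working day).
Omar free: 08:00-12:30, 14:00-15:00.
Leo free: 09:00-11:00, 14:00-16:30.
Sam free: 08:00-12:30, 13:00-15:30 (invert busy blocks within the working day).
Freya ∩ Omar: 09:00-11:30, 14:00-15:00.
Freya ∩ Omar ∩ Leo: 09:00-11:00, 14:00-15:00.
Freya ∩ Omar ∩ Leo ∩ Sam: 09:00-11:00, 14:00-15:00.
The first common window of at least 30 minutes is 09:00-11:00, so the earliest start is 09:00.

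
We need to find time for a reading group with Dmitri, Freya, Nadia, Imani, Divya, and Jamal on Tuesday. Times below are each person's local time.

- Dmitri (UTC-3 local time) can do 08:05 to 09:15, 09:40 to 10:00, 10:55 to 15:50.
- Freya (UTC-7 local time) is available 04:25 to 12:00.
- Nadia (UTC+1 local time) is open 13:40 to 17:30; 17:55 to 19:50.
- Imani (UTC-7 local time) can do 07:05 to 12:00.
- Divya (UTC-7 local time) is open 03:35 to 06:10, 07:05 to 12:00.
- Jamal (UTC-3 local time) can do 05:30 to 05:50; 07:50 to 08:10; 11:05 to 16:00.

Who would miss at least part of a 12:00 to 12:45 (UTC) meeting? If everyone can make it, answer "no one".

Dmitri in UTC: 11:05-12:15, 12:40-13:00, 13:55-18:50 (add 3h to convert from UTC-3).
Freya in UTC: 11:25-19:00 (add 7h to convert from UTC-7).
Nadia in UTC: 12:40-16:30, 16:55-18:50 (subtract 1h to convert from UTC+1).
Imani in UTC: 14:05-19:00 (add 7h to convert from UTC-7).
Divya in UTC: 10:35-13:10, 14:05-19:00 (add 7h to convert from UTC-7).
Jamal in UTC: 08:30-08:50, 10:50-11:10, 14:05-19:00 (add 3h to convert from UTC-3).
Dmitri: not fully free for 12:00-12:45. Freya: free for 12:00-12:45. Nadia: not fully free for 12:00-12:45. Imani: not fully free for 12:00-12:45. Divya: free for 12:00-12:45. Jamal: not fully free for 12:00-12:45.

Dmitri, Imani, Jamal, Nadia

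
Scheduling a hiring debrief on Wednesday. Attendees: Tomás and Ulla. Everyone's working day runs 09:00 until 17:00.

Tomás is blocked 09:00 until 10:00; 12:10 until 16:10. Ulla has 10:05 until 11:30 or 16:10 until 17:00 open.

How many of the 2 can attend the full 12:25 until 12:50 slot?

Tomás free: 10:00-12:10, 16:10-17:00 (invert busy blocks within the working day).
Ulla free: 10:05-11:30, 16:10-17:00.
nobody can make the full 12:25-12:50 slot — that's 0.

0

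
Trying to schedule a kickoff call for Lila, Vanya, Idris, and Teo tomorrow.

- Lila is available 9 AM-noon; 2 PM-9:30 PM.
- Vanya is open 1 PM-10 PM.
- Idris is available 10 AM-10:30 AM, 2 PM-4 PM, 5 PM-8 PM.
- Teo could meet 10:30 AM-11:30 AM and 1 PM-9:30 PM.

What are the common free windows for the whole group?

Lila ∩ Vanya: 14:00-21:30.
Lila ∩ Vanya ∩ Idris: 14:00-16:00, 17:00-20:00.
Lila ∩ Vanya ∩ Idris ∩ Teo: 14:00-16:00, 17:00-20:00.

14:00-16:00, 17:00-20:00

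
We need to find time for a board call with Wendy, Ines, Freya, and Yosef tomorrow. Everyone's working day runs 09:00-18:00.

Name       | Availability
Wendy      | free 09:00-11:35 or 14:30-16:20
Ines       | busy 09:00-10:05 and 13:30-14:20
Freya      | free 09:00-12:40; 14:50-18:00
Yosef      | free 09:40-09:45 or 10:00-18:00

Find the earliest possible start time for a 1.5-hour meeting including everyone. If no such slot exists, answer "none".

10:05

Wendy free: 09:00-11:35, 14:30-16:20.
Ines free: 10:05-13:30, 14:20-18:00 (invert busy blocks within the working day).
Freya free: 09:00-12:40, 14:50-18:00.
Yosef free: 09:40-09:45, 10:00-18:00.
Wendy ∩ Ines: 10:05-11:35, 14:30-16:20.
Wendy ∩ Ines ∩ Freya: 10:05-11:35, 14:50-16:20.
Wendy ∩ Ines ∩ Freya ∩ Yosef: 10:05-11:35, 14:50-16:20.
So the common availability across everyone is 10:05-11:35, 14:50-16:20.
The first common window of at least 90 minutes is 10:05-11:35, so the earliest start is 10:05.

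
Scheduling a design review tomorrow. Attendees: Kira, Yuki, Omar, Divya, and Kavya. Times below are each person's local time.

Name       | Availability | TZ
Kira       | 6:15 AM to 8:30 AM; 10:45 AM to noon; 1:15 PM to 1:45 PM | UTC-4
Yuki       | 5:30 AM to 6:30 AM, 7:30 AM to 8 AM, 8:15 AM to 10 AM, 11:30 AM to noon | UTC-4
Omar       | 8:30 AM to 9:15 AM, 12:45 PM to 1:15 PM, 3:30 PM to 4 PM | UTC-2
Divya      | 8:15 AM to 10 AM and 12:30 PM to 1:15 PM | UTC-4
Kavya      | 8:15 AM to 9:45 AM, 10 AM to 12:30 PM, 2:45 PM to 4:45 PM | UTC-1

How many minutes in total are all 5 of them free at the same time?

Kira in UTC: 10:15-12:30, 14:45-16:00, 17:15-17:45 (add 4h to convert from UTC-4).
Yuki in UTC: 09:30-10:30, 11:30-12:00, 12:15-14:00, 15:30-16:00 (add 4h to convert from UTC-4).
Omar in UTC: 10:30-11:15, 14:45-15:15, 17:30-18:00 (add 2h to convert from UTC-2).
Divya in UTC: 12:15-14:00, 16:30-17:15 (add 4h to convert from UTC-4).
Kavya in UTC: 09:15-10:45, 11:00-13:30, 15:45-17:45 (add 1h to convert from UTC-1).
Kira ∩ Yuki: 10:15-10:30, 11:30-12:00, 12:15-12:30, 15:30-16:00.
Kira ∩ Yuki ∩ Omar: ∅.
Kira ∩ Yuki ∩ Omar ∩ Divya: ∅.
Kira ∩ Yuki ∩ Omar ∩ Divya ∩ Kavya: ∅.
There is no time when everyone is free.
There is no common window, so the total is 0 minutes.

0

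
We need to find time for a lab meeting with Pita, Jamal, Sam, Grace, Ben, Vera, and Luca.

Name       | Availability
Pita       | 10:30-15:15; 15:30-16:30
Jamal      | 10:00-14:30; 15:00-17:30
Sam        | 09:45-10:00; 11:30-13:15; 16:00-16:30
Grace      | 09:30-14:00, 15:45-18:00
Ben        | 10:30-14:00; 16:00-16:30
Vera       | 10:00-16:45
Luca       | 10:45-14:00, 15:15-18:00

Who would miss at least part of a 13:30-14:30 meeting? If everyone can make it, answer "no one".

Ben, Grace, Luca, Sam

Pita: free for 13:30-14:30. Jamal: free for 13:30-14:30. Sam: not fully free for 13:30-14:30. Grace: not fully free for 13:30-14:30. Ben: not fully free for 13:30-14:30. Vera: free for 13:30-14:30. Luca: not fully free for 13:30-14:30.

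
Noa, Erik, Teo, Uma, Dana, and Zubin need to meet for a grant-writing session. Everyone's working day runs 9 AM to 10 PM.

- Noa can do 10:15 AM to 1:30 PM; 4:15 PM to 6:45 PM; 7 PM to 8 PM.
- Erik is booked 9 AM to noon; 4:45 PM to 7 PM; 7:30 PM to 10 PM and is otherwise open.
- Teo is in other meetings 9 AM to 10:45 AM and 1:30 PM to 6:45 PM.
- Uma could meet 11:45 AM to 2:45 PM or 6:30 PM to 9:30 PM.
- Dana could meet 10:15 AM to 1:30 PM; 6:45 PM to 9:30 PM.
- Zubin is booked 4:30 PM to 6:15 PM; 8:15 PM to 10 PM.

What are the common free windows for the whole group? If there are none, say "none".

12:00-13:30, 19:00-19:30

Noa free: 10:15-13:30, 16:15-18:45, 19:00-20:00.
Erik free: 12:00-16:45, 19:00-19:30 (invert busy blocks within the working day).
Teo free: 10:45-13:30, 18:45-22:00 (invert busy blocks within the working day).
Uma free: 11:45-14:45, 18:30-21:30.
Dana free: 10:15-13:30, 18:45-21:30.
Zubin free: 09:00-16:30, 18:15-20:15 (invert busy blocks within the working day).
Noa ∩ Erik: 12:00-13:30, 16:15-16:45, 19:00-19:30.
Noa ∩ Erik ∩ Teo: 12:00-13:30, 19:00-19:30.
Noa ∩ Erik ∩ Teo ∩ Uma: 12:00-13:30, 19:00-19:30.
Noa ∩ Erik ∩ Teo ∩ Uma ∩ Dana: 12:00-13:30, 19:00-19:30.
Noa ∩ Erik ∩ Teo ∩ Uma ∩ Dana ∩ Zubin: 12:00-13:30, 19:00-19:30.
So the common availability across everyone is 12:00-13:30, 19:00-19:30.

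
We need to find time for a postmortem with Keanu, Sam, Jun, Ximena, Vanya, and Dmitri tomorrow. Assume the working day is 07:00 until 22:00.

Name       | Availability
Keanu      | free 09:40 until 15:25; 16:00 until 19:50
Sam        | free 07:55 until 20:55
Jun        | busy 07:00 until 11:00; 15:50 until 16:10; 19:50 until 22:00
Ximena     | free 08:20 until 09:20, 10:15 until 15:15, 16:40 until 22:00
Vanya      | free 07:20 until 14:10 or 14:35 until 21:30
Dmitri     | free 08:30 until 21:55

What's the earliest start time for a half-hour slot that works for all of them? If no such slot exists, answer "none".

11:00

Keanu free: 09:40-15:25, 16:00-19:50.
Sam free: 07:55-20:55.
Jun free: 11:00-15:50, 16:10-19:50 (invert busy blocks within the working day).
Ximena free: 08:20-09:20, 10:15-15:15, 16:40-22:00.
Vanya free: 07:20-14:10, 14:35-21:30.
Dmitri free: 08:30-21:55.
Keanu ∩ Sam: 09:40-15:25, 16:00-19:50.
Keanu ∩ Sam ∩ Jun: 11:00-15:25, 16:10-19:50.
Keanu ∩ Sam ∩ Jun ∩ Ximena: 11:00-15:15, 16:40-19:50.
Keanu ∩ Sam ∩ Jun ∩ Ximena ∩ Vanya: 11:00-14:10, 14:35-15:15, 16:40-19:50.
Keanu ∩ Sam ∩ Jun ∩ Ximena ∩ Vanya ∩ Dmitri: 11:00-14:10, 14:35-15:15, 16:40-19:50.
The first common window of at least 30 minutes is 11:00-14:10, so the earliest start is 11:00.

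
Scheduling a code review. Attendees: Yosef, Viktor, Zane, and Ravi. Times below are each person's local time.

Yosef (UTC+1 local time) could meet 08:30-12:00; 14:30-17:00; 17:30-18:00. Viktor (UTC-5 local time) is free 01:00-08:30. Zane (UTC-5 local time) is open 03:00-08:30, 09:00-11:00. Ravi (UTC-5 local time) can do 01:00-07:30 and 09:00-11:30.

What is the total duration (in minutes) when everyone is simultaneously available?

Yosef in UTC: 07:30-11:00, 13:30-16:00, 16:30-17:00 (subtract 1h to convert from UTC+1).
Viktor in UTC: 06:00-13:30 (add 5h to convert from UTC-5).
Zane in UTC: 08:00-13:30, 14:00-16:00 (add 5h to convert from UTC-5).
Ravi in UTC: 06:00-12:30, 14:00-16:30 (add 5h to convert from UTC-5).
Yosef ∩ Viktor: 07:30-11:00.
Yosef ∩ Viktor ∩ Zane: 08:00-11:00.
Yosef ∩ Viktor ∩ Zane ∩ Ravi: 08:00-11:00.
That's a single block of 180 minutes.

180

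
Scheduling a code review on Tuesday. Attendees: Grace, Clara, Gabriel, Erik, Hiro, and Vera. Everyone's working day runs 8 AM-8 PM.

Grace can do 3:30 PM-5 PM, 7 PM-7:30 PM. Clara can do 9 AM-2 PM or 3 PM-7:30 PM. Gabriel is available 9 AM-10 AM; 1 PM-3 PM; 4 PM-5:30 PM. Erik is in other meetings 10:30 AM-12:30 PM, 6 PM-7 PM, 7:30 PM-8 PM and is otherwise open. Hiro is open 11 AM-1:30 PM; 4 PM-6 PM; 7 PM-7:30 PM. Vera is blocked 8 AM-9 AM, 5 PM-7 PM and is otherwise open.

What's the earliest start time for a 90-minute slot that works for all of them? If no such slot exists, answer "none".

Grace free: 15:30-17:00, 19:00-19:30.
Clara free: 09:00-14:00, 15:00-19:30.
Gabriel free: 09:00-10:00, 13:00-15:00, 16:00-17:30.
Erik free: 08:00-10:30, 12:30-18:00, 19:00-19:30 (invert busy blocks within the working day).
Hiro free: 11:00-13:30, 16:00-18:00, 19:00-19:30.
Vera free: 09:00-17:00, 19:00-20:00 (invert busy blocks within the working day).
Grace ∩ Clara: 15:30-17:00, 19:00-19:30.
Grace ∩ Clara ∩ Gabriel: 16:00-17:00.
Grace ∩ Clara ∩ Gabriel ∩ Erik: 16:00-17:00.
Grace ∩ Clara ∩ Gabriel ∩ Erik ∩ Hiro: 16:00-17:00.
Grace ∩ Clara ∩ Gabriel ∩ Erik ∩ Hiro ∩ Vera: 16:00-17:00.
No common window is at least 90 minutes long.

none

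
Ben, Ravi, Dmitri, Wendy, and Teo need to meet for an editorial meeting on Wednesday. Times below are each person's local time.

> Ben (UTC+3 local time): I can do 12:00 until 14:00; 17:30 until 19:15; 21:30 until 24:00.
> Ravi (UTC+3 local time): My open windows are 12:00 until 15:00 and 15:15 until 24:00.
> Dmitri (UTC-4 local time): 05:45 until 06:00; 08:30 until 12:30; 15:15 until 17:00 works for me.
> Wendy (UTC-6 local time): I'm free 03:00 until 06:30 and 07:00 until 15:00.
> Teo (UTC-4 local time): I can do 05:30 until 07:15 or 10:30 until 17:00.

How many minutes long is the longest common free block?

105

Ben in UTC: 09:00-11:00, 14:30-16:15, 18:30-21:00 (subtract 3h to convert from UTC+3).
Ravi in UTC: 09:00-12:00, 12:15-21:00 (subtract 3h to convert from UTC+3).
Dmitri in UTC: 09:45-10:00, 12:30-16:30, 19:15-21:00 (add 4h to convert from UTC-4).
Wendy in UTC: 09:00-12:30, 13:00-21:00 (add 6h to convert from UTC-6).
Teo in UTC: 09:30-11:15, 14:30-21:00 (add 4h to convert from UTC-4).
Ben ∩ Ravi: 09:00-11:00, 14:30-16:15, 18:30-21:00.
Ben ∩ Ravi ∩ Dmitri: 09:45-10:00, 14:30-16:15, 19:15-21:00.
Ben ∩ Ravi ∩ Dmitri ∩ Wendy: 09:45-10:00, 14:30-16:15, 19:15-21:00.
Ben ∩ Ravi ∩ Dmitri ∩ Wendy ∩ Teo: 09:45-10:00, 14:30-16:15, 19:15-21:00.
Those are the intersection windows.
The longest is 14:30-16:15 at 105 minutes.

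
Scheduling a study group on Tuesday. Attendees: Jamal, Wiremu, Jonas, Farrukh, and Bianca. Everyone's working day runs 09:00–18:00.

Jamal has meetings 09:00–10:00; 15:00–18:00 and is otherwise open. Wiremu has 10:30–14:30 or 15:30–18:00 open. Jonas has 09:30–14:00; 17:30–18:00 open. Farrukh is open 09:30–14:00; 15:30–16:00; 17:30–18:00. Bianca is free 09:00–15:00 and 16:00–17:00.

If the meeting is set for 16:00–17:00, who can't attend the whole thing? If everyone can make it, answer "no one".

Jamal free: 10:00-15:00 (invert busy blocks within the working day).
Wiremu free: 10:30-14:30, 15:30-18:00.
Jonas free: 09:30-14:00, 17:30-18:00.
Farrukh free: 09:30-14:00, 15:30-16:00, 17:30-18:00.
Bianca free: 09:00-15:00, 16:00-17:00.
Jamal: not fully free for 16:00-17:00. Wiremu: free for 16:00-17:00. Jonas: not fully free for 16:00-17:00. Farrukh: not fully free for 16:00-17:00. Bianca: free for 16:00-17:00.

Farrukh, Jamal, Jonas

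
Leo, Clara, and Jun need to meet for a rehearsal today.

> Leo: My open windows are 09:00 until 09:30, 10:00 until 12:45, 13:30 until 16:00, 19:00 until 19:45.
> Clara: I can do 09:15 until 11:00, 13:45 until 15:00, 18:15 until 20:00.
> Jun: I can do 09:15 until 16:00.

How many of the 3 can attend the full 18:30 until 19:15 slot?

1

Clara can make the full 18:30-19:15 slot — that's 1.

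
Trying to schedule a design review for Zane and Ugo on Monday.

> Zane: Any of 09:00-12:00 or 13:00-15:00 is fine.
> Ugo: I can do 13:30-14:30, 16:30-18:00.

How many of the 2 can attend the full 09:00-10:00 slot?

Zane can make the full 09:00-10:00 slot — that's 1.

1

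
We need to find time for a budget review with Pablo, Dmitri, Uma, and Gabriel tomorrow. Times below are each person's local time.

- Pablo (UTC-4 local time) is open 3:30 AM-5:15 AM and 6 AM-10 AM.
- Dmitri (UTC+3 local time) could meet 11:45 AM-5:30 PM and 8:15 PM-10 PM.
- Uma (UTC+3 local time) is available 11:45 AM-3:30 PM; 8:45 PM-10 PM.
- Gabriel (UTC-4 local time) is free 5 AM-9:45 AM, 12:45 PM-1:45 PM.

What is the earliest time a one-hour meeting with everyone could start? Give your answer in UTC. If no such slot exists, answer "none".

10:00

Pablo in UTC: 07:30-09:15, 10:00-14:00 (add 4h to convert from UTC-4).
Dmitri in UTC: 08:45-14:30, 17:15-19:00 (subtract 3h to convert from UTC+3).
Uma in UTC: 08:45-12:30, 17:45-19:00 (subtract 3h to convert from UTC+3).
Gabriel in UTC: 09:00-13:45, 16:45-17:45 (add 4h to convert from UTC-4).
Pablo ∩ Dmitri: 08:45-09:15, 10:00-14:00.
Pablo ∩ Dmitri ∩ Uma: 08:45-09:15, 10:00-12:30.
Pablo ∩ Dmitri ∩ Uma ∩ Gabriel: 09:00-09:15, 10:00-12:30.
So the common availability across everyone is 09:00-09:15, 10:00-12:30.
The first common window of at least 60 minutes is 10:00-12:30, so the earliest start is 10:00.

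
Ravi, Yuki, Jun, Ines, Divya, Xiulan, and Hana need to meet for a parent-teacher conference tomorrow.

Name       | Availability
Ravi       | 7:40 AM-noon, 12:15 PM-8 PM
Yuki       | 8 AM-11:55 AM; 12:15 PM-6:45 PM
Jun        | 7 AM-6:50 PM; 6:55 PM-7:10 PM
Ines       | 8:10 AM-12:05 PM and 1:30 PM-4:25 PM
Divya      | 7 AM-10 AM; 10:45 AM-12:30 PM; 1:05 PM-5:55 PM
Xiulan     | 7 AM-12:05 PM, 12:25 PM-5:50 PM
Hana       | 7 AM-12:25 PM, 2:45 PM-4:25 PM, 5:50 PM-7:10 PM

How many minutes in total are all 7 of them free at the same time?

280

Ravi ∩ Yuki: 08:00-11:55, 12:15-18:45.
Ravi ∩ Yuki ∩ Jun: 08:00-11:55, 12:15-18:45.
Ravi ∩ Yuki ∩ Jun ∩ Ines: 08:10-11:55, 13:30-16:25.
Ravi ∩ Yuki ∩ Jun ∩ Ines ∩ Divya: 08:10-10:00, 10:45-11:55, 13:30-16:25.
Ravi ∩ Yuki ∩ Jun ∩ Ines ∩ Divya ∩ Xiulan: 08:10-10:00, 10:45-11:55, 13:30-16:25.
Ravi ∩ Yuki ∩ Jun ∩ Ines ∩ Divya ∩ Xiulan ∩ Hana: 08:10-10:00, 10:45-11:55, 14:45-16:25.
Summing the common windows: 110 + 70 + 100 = 280 minutes.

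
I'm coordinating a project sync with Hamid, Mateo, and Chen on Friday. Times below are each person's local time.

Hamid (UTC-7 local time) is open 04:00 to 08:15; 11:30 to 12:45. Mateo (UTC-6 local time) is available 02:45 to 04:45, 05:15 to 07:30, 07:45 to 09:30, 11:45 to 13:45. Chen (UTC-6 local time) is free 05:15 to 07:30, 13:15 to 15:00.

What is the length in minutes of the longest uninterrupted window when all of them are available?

Hamid in UTC: 11:00-15:15, 18:30-19:45 (add 7h to convert from UTC-7).
Mateo in UTC: 08:45-10:45, 11:15-13:30, 13:45-15:30, 17:45-19:45 (add 6h to convert from UTC-6).
Chen in UTC: 11:15-13:30, 19:15-21:00 (add 6h to convert from UTC-6).
Hamid ∩ Mateo: 11:15-13:30, 13:45-15:15, 18:30-19:45.
Hamid ∩ Mateo ∩ Chen: 11:15-13:30, 19:15-19:45.
The longest is 11:15-13:30 at 135 minutes.

135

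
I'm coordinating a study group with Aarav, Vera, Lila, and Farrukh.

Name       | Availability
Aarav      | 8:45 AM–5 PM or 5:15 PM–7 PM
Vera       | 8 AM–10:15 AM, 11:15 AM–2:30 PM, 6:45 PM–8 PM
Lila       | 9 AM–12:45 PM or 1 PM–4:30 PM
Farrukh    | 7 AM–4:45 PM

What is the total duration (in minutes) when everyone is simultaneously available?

255

Aarav ∩ Vera: 08:45-10:15, 11:15-14:30, 18:45-19:00.
Aarav ∩ Vera ∩ Lila: 09:00-10:15, 11:15-12:45, 13:00-14:30.
Aarav ∩ Vera ∩ Lila ∩ Farrukh: 09:00-10:15, 11:15-12:45, 13:00-14:30.
Those are the intersection windows.
Summing the common windows: 75 + 90 + 90 = 255 minutes.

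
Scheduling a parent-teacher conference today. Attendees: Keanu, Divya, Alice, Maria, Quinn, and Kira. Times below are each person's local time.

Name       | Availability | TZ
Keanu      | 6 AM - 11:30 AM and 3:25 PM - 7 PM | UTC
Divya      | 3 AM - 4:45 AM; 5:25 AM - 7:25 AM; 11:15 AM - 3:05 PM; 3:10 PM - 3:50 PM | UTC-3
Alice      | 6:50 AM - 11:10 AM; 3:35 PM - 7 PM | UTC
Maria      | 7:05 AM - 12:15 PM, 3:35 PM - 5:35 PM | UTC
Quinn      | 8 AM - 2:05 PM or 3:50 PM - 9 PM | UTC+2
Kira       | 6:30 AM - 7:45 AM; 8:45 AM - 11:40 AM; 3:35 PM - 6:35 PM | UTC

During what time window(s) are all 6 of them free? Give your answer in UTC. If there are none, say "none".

07:05-07:45, 08:45-10:25, 15:35-17:35

Keanu in UTC: 06:00-11:30, 15:25-19:00.
Divya in UTC: 06:00-07:45, 08:25-10:25, 14:15-18:05, 18:10-18:50 (add 3h to convert from UTC-3).
Alice in UTC: 06:50-11:10, 15:35-19:00.
Maria in UTC: 07:05-12:15, 15:35-17:35.
Quinn in UTC: 06:00-12:05, 13:50-19:00 (subtract 2h to convert from UTC+2).
Kira in UTC: 06:30-07:45, 08:45-11:40, 15:35-18:35.
Keanu ∩ Divya: 06:00-07:45, 08:25-10:25, 15:25-18:05, 18:10-18:50.
Keanu ∩ Divya ∩ Alice: 06:50-07:45, 08:25-10:25, 15:35-18:05, 18:10-18:50.
Keanu ∩ Divya ∩ Alice ∩ Maria: 07:05-07:45, 08:25-10:25, 15:35-17:35.
Keanu ∩ Divya ∩ Alice ∩ Maria ∩ Quinn: 07:05-07:45, 08:25-10:25, 15:35-17:35.
Keanu ∩ Divya ∩ Alice ∩ Maria ∩ Quinn ∩ Kira: 07:05-07:45, 08:45-10:25, 15:35-17:35.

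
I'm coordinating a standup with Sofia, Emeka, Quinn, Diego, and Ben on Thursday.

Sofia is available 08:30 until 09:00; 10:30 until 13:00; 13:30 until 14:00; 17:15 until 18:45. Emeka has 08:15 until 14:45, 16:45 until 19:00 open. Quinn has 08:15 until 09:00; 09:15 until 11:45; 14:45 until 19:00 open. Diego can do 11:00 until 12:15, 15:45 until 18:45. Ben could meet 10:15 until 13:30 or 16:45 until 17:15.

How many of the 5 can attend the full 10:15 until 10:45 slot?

Emeka, Quinn, and Ben can make the full 10:15-10:45 slot — that's 3.

3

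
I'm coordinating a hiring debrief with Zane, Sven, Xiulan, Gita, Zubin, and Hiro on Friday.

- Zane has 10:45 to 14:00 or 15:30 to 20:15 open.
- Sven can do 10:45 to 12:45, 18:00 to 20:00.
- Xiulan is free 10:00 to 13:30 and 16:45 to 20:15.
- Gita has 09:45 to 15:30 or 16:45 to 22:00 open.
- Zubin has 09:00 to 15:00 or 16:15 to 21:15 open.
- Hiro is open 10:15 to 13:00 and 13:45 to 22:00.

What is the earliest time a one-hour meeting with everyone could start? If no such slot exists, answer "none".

10:45

Zane ∩ Sven: 10:45-12:45, 18:00-20:00.
Zane ∩ Sven ∩ Xiulan: 10:45-12:45, 18:00-20:00.
Zane ∩ Sven ∩ Xiulan ∩ Gita: 10:45-12:45, 18:00-20:00.
Zane ∩ Sven ∩ Xiulan ∩ Gita ∩ Zubin: 10:45-12:45, 18:00-20:00.
Zane ∩ Sven ∩ Xiulan ∩ Gita ∩ Zubin ∩ Hiro: 10:45-12:45, 18:00-20:00.
The first common window of at least 60 minutes is 10:45-12:45, so the earliest start is 10:45.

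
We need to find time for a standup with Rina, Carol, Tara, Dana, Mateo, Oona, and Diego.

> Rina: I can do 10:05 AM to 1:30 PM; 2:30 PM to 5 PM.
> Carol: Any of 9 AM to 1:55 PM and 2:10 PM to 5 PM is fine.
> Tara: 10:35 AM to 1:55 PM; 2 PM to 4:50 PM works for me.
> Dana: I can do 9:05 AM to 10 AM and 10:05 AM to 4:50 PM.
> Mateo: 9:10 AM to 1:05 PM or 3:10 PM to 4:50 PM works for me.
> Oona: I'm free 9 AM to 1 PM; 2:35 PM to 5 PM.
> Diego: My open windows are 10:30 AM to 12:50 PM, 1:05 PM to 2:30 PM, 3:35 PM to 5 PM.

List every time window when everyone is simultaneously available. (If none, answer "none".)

Rina ∩ Carol: 10:05-13:30, 14:30-17:00.
Rina ∩ Carol ∩ Tara: 10:35-13:30, 14:30-16:50.
Rina ∩ Carol ∩ Tara ∩ Dana: 10:35-13:30, 14:30-16:50.
Rina ∩ Carol ∩ Tara ∩ Dana ∩ Mateo: 10:35-13:05, 15:10-16:50.
Rina ∩ Carol ∩ Tara ∩ Dana ∩ Mateo ∩ Oona: 10:35-13:00, 15:10-16:50.
Rina ∩ Carol ∩ Tara ∩ Dana ∩ Mateo ∩ Oona ∩ Diego: 10:35-12:50, 15:35-16:50.

10:35-12:50, 15:35-16:50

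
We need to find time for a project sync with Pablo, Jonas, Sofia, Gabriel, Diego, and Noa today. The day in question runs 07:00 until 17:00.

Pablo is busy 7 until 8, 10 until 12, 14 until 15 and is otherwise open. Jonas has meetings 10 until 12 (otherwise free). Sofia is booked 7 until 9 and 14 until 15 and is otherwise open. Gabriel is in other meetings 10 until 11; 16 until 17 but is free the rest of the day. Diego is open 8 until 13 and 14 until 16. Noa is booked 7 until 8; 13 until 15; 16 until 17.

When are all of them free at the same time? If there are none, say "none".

Pablo free: 08:00-10:00, 12:00-14:00, 15:00-17:00 (invert busy blocks within the working day).
Jonas free: 07:00-10:00, 12:00-17:00 (invert busy blocks within the working day).
Sofia free: 09:00-14:00, 15:00-17:00 (invert busy blocks within the working day).
Gabriel free: 07:00-10:00, 11:00-16:00 (invert busy blocks within the working day).
Diego free: 08:00-13:00, 14:00-16:00.
Noa free: 08:00-13:00, 15:00-16:00 (invert busy blocks within the working day).
Pablo ∩ Jonas: 08:00-10:00, 12:00-14:00, 15:00-17:00.
Pablo ∩ Jonas ∩ Sofia: 09:00-10:00, 12:00-14:00, 15:00-17:00.
Pablo ∩ Jonas ∩ Sofia ∩ Gabriel: 09:00-10:00, 12:00-14:00, 15:00-16:00.
Pablo ∩ Jonas ∩ Sofia ∩ Gabriel ∩ Diego: 09:00-10:00, 12:00-13:00, 15:00-16:00.
Pablo ∩ Jonas ∩ Sofia ∩ Gabriel ∩ Diego ∩ Noa: 09:00-10:00, 12:00-13:00, 15:00-16:00.

09:00-10:00, 12:00-13:00, 15:00-16:00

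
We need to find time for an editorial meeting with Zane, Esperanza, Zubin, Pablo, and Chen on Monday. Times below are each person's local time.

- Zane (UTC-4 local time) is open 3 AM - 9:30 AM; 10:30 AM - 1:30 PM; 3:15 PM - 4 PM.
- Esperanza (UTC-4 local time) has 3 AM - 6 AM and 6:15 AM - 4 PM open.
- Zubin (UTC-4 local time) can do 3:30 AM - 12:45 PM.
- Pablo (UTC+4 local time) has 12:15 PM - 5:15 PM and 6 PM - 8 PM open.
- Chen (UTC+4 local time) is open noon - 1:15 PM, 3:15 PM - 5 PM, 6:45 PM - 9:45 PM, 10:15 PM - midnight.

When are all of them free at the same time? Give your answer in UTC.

08:15-09:15, 11:15-13:00, 14:45-16:00

Zane in UTC: 07:00-13:30, 14:30-17:30, 19:15-20:00 (add 4h to convert from UTC-4).
Esperanza in UTC: 07:00-10:00, 10:15-20:00 (add 4h to convert from UTC-4).
Zubin in UTC: 07:30-16:45 (add 4h to convert from UTC-4).
Pablo in UTC: 08:15-13:15, 14:00-16:00 (subtract 4h to convert from UTC+4).
Chen in UTC: 08:00-09:15, 11:15-13:00, 14:45-17:45, 18:15-20:00 (subtract 4h to convert from UTC+4).
Zane ∩ Esperanza: 07:00-10:00, 10:15-13:30, 14:30-17:30, 19:15-20:00.
Zane ∩ Esperanza ∩ Zubin: 07:30-10:00, 10:15-13:30, 14:30-16:45.
Zane ∩ Esperanza ∩ Zubin ∩ Pablo: 08:15-10:00, 10:15-13:15, 14:30-16:00.
Zane ∩ Esperanza ∩ Zubin ∩ Pablo ∩ Chen: 08:15-09:15, 11:15-13:00, 14:45-16:00.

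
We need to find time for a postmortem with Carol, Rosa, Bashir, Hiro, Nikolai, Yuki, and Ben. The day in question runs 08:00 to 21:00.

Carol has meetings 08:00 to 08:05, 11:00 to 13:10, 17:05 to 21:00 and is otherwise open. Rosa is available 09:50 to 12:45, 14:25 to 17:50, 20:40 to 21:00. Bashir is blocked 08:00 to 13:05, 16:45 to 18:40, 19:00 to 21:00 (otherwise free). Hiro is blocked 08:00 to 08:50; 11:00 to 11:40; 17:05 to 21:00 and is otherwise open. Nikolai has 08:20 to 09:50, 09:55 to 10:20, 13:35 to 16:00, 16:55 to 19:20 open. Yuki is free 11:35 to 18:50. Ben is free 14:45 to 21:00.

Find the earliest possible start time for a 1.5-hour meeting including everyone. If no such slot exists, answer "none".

none

Carol free: 08:05-11:00, 13:10-17:05 (invert busy blocks within the working day).
Rosa free: 09:50-12:45, 14:25-17:50, 20:40-21:00.
Bashir free: 13:05-16:45, 18:40-19:00 (invert busy blocks within the working day).
Hiro free: 08:50-11:00, 11:40-17:05 (invert busy blocks within the working day).
Nikolai free: 08:20-09:50, 09:55-10:20, 13:35-16:00, 16:55-19:20.
Yuki free: 11:35-18:50.
Ben free: 14:45-21:00.
Carol ∩ Rosa: 09:50-11:00, 14:25-17:05.
Carol ∩ Rosa ∩ Bashir: 14:25-16:45.
Carol ∩ Rosa ∩ Bashir ∩ Hiro: 14:25-16:45.
Carol ∩ Rosa ∩ Bashir ∩ Hiro ∩ Nikolai: 14:25-16:00.
Carol ∩ Rosa ∩ Bashir ∩ Hiro ∩ Nikolai ∩ Yuki: 14:25-16:00.
Carol ∩ Rosa ∩ Bashir ∩ Hiro ∩ Nikolai ∩ Yuki ∩ Ben: 14:45-16:00.
No common window is at least 90 minutes long.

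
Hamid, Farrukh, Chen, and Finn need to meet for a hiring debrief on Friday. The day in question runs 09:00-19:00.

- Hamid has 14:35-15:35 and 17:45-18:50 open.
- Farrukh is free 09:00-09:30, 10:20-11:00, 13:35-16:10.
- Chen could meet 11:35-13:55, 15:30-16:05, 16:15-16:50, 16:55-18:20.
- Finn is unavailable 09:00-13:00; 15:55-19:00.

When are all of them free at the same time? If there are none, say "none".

15:30-15:35

Hamid free: 14:35-15:35, 17:45-18:50.
Farrukh free: 09:00-09:30, 10:20-11:00, 13:35-16:10.
Chen free: 11:35-13:55, 15:30-16:05, 16:15-16:50, 16:55-18:20.
Finn free: 13:00-15:55 (invert busy blocks within the working day).
Hamid ∩ Farrukh: 14:35-15:35.
Hamid ∩ Farrukh ∩ Chen: 15:30-15:35.
Hamid ∩ Farrukh ∩ Chen ∩ Finn: 15:30-15:35.
Those are the intersection windows.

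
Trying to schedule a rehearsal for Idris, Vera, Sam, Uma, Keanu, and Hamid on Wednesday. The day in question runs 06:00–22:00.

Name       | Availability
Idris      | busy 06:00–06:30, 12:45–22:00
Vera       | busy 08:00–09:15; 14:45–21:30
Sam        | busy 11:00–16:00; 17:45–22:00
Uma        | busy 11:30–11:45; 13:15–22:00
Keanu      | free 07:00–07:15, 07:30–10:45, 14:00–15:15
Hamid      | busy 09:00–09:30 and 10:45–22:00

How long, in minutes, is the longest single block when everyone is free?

75

Idris free: 06:30-12:45 (invert busy blocks within the working day).
Vera free: 06:00-08:00, 09:15-14:45, 21:30-22:00 (invert busy blocks within the working day).
Sam free: 06:00-11:00, 16:00-17:45 (invert busy blocks within the working day).
Uma free: 06:00-11:30, 11:45-13:15 (invert busy blocks within the working day).
Keanu free: 07:00-07:15, 07:30-10:45, 14:00-15:15.
Hamid free: 06:00-09:00, 09:30-10:45 (invert busy blocks within the working day).
Idris ∩ Vera: 06:30-08:00, 09:15-12:45.
Idris ∩ Vera ∩ Sam: 06:30-08:00, 09:15-11:00.
Idris ∩ Vera ∩ Sam ∩ Uma: 06:30-08:00, 09:15-11:00.
Idris ∩ Vera ∩ Sam ∩ Uma ∩ Keanu: 07:00-07:15, 07:30-08:00, 09:15-10:45.
Idris ∩ Vera ∩ Sam ∩ Uma ∩ Keanu ∩ Hamid: 07:00-07:15, 07:30-08:00, 09:30-10:45.
The longest is 09:30-10:45 at 75 minutes.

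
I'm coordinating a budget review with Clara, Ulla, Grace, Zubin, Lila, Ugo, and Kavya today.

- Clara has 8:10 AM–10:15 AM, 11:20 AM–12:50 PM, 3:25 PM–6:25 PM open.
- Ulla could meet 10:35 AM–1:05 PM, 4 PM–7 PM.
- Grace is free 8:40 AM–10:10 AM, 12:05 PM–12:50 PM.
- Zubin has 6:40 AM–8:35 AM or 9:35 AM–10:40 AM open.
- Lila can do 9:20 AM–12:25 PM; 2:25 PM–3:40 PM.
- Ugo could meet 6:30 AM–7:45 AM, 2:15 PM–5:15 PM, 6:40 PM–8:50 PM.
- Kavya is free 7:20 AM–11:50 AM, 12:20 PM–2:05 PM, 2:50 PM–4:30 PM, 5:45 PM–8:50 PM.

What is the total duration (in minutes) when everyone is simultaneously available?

Clara ∩ Ulla: 11:20-12:50, 16:00-18:25.
Clara ∩ Ulla ∩ Grace: 12:05-12:50.
Clara ∩ Ulla ∩ Grace ∩ Zubin: ∅.
Clara ∩ Ulla ∩ Grace ∩ Zubin ∩ Lila: ∅.
Clara ∩ Ulla ∩ Grace ∩ Zubin ∩ Lila ∩ Ugo: ∅.
Clara ∩ Ulla ∩ Grace ∩ Zubin ∩ Lila ∩ Ugo ∩ Kavya: ∅.
There is no time when everyone is free.
There is no common window, so the total is 0 minutes.

0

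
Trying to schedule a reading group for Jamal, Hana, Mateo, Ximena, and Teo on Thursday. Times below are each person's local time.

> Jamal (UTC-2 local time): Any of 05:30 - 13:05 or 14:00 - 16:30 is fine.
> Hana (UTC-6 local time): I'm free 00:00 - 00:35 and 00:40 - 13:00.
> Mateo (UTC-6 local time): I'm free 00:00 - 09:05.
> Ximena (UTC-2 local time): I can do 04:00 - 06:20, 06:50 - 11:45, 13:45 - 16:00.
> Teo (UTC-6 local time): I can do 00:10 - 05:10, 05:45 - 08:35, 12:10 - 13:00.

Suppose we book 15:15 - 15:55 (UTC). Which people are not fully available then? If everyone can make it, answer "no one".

Jamal, Mateo, Teo, Ximena

Jamal in UTC: 07:30-15:05, 16:00-18:30 (add 2h to convert from UTC-2).
Hana in UTC: 06:00-06:35, 06:40-19:00 (add 6h to convert from UTC-6).
Mateo in UTC: 06:00-15:05 (add 6h to convert from UTC-6).
Ximena in UTC: 06:00-08:20, 08:50-13:45, 15:45-18:00 (add 2h to convert from UTC-2).
Teo in UTC: 06:10-11:10, 11:45-14:35, 18:10-19:00 (add 6h to convert from UTC-6).
Jamal: not fully free for 15:15-15:55. Hana: free for 15:15-15:55. Mateo: not fully free for 15:15-15:55. Ximena: not fully free for 15:15-15:55. Teo: not fully free for 15:15-15:55.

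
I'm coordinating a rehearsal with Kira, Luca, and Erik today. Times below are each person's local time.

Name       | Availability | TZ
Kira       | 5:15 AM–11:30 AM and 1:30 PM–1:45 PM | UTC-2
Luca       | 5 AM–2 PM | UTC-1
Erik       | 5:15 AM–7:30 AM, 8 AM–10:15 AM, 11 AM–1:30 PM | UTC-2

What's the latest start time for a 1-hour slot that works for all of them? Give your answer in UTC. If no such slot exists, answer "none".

Kira in UTC: 07:15-13:30, 15:30-15:45 (add 2h to convert from UTC-2).
Luca in UTC: 06:00-15:00 (add 1h to convert from UTC-1).
Erik in UTC: 07:15-09:30, 10:00-12:15, 13:00-15:30 (add 2h to convert from UTC-2).
Kira ∩ Luca: 07:15-13:30.
Kira ∩ Luca ∩ Erik: 07:15-09:30, 10:00-12:15, 13:00-13:30.
The last common window of at least 60 minutes is 10:00-12:15; a 60-minute meeting can start as late as 11:15 and still end by 12:15.

11:15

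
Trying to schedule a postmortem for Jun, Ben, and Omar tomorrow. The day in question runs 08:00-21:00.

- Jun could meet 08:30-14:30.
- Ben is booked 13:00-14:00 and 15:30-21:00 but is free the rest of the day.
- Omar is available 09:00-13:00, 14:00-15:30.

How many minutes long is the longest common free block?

Jun free: 08:30-14:30.
Ben free: 08:00-13:00, 14:00-15:30 (invert busy blocks within the working day).
Omar free: 09:00-13:00, 14:00-15:30.
Jun ∩ Ben: 08:30-13:00, 14:00-14:30.
Jun ∩ Ben ∩ Omar: 09:00-13:00, 14:00-14:30.
The longest is 09:00-13:00 at 240 minutes.

240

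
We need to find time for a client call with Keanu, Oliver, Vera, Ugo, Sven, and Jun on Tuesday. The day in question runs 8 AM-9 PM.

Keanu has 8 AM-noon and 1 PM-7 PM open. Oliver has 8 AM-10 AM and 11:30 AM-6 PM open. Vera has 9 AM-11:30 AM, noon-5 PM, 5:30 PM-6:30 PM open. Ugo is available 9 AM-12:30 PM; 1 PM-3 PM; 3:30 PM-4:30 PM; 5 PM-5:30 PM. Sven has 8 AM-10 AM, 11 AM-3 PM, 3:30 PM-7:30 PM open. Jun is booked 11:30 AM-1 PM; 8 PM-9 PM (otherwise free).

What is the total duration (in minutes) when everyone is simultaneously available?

Keanu free: 08:00-12:00, 13:00-19:00.
Oliver free: 08:00-10:00, 11:30-18:00.
Vera free: 09:00-11:30, 12:00-17:00, 17:30-18:30.
Ugo free: 09:00-12:30, 13:00-15:00, 15:30-16:30, 17:00-17:30.
Sven free: 08:00-10:00, 11:00-15:00, 15:30-19:30.
Jun free: 08:00-11:30, 13:00-20:00 (invert busy blocks within the working day).
Keanu ∩ Oliver: 08:00-10:00, 11:30-12:00, 13:00-18:00.
Keanu ∩ Oliver ∩ Vera: 09:00-10:00, 13:00-17:00, 17:30-18:00.
Keanu ∩ Oliver ∩ Vera ∩ Ugo: 09:00-10:00, 13:00-15:00, 15:30-16:30.
Keanu ∩ Oliver ∩ Vera ∩ Ugo ∩ Sven: 09:00-10:00, 13:00-15:00, 15:30-16:30.
Keanu ∩ Oliver ∩ Vera ∩ Ugo ∩ Sven ∩ Jun: 09:00-10:00, 13:00-15:00, 15:30-16:30.
Those are the intersection windows.
Summing the common windows: 60 + 120 + 60 = 240 minutes.

240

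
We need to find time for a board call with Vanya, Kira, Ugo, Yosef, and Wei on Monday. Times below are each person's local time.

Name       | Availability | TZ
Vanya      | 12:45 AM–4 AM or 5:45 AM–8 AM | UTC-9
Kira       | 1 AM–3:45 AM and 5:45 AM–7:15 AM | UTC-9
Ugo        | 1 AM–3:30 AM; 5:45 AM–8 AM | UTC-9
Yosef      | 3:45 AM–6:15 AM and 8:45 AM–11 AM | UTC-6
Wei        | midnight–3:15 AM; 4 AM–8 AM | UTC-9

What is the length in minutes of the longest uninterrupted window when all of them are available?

Vanya in UTC: 09:45-13:00, 14:45-17:00 (add 9h to convert from UTC-9).
Kira in UTC: 10:00-12:45, 14:45-16:15 (add 9h to convert from UTC-9).
Ugo in UTC: 10:00-12:30, 14:45-17:00 (add 9h to convert from UTC-9).
Yosef in UTC: 09:45-12:15, 14:45-17:00 (add 6h to convert from UTC-6).
Wei in UTC: 09:00-12:15, 13:00-17:00 (add 9h to convert from UTC-9).
Vanya ∩ Kira: 10:00-12:45, 14:45-16:15.
Vanya ∩ Kira ∩ Ugo: 10:00-12:30, 14:45-16:15.
Vanya ∩ Kira ∩ Ugo ∩ Yosef: 10:00-12:15, 14:45-16:15.
Vanya ∩ Kira ∩ Ugo ∩ Yosef ∩ Wei: 10:00-12:15, 14:45-16:15.
The longest is 10:00-12:15 at 135 minutes.

135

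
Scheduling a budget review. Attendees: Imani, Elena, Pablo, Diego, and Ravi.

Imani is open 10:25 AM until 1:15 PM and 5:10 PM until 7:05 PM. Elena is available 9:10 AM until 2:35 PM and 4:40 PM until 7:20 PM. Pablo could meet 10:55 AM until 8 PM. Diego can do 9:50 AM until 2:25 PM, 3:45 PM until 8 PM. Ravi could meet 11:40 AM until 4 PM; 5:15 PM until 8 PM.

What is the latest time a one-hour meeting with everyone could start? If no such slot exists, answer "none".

Imani ∩ Elena: 10:25-13:15, 17:10-19:05.
Imani ∩ Elena ∩ Pablo: 10:55-13:15, 17:10-19:05.
Imani ∩ Elena ∩ Pablo ∩ Diego: 10:55-13:15, 17:10-19:05.
Imani ∩ Elena ∩ Pablo ∩ Diego ∩ Ravi: 11:40-13:15, 17:15-19:05.
The last common window of at least 60 minutes is 17:15-19:05; a 60-minute meeting can start as late as 18:05 and still end by 19:05.

18:05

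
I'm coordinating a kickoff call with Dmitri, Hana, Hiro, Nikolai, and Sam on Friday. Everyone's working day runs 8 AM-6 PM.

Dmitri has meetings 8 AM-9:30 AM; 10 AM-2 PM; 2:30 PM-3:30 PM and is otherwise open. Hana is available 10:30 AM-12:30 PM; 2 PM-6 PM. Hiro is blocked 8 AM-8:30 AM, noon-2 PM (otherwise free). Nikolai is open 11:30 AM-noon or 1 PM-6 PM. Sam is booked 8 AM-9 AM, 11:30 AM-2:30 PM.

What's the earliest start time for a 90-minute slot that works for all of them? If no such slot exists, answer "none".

15:30

Dmitri free: 09:30-10:00, 14:00-14:30, 15:30-18:00 (invert busy blocks within the working day).
Hana free: 10:30-12:30, 14:00-18:00.
Hiro free: 08:30-12:00, 14:00-18:00 (invert busy blocks within the working day).
Nikolai free: 11:30-12:00, 13:00-18:00.
Sam free: 09:00-11:30, 14:30-18:00 (invert busy blocks within the working day).
Dmitri ∩ Hana: 14:00-14:30, 15:30-18:00.
Dmitri ∩ Hana ∩ Hiro: 14:00-14:30, 15:30-18:00.
Dmitri ∩ Hana ∩ Hiro ∩ Nikolai: 14:00-14:30, 15:30-18:00.
Dmitri ∩ Hana ∩ Hiro ∩ Nikolai ∩ Sam: 15:30-18:00.
Those are the intersection windows.
The first common window of at least 90 minutes is 15:30-18:00, so the earliest start is 15:30.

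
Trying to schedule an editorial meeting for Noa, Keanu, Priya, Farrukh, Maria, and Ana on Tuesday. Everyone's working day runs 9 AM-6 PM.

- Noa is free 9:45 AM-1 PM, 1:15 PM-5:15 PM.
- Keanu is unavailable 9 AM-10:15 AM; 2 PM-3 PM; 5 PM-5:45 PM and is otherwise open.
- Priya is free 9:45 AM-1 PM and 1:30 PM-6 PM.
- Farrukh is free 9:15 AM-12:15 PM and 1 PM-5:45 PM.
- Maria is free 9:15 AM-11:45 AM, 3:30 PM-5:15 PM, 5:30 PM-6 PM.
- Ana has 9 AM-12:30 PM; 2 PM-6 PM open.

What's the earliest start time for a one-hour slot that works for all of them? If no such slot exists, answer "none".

10:15

Noa free: 09:45-13:00, 13:15-17:15.
Keanu free: 10:15-14:00, 15:00-17:00, 17:45-18:00 (invert busy blocks within the working day).
Priya free: 09:45-13:00, 13:30-18:00.
Farrukh free: 09:15-12:15, 13:00-17:45.
Maria free: 09:15-11:45, 15:30-17:15, 17:30-18:00.
Ana free: 09:00-12:30, 14:00-18:00.
Noa ∩ Keanu: 10:15-13:00, 13:15-14:00, 15:00-17:00.
Noa ∩ Keanu ∩ Priya: 10:15-13:00, 13:30-14:00, 15:00-17:00.
Noa ∩ Keanu ∩ Priya ∩ Farrukh: 10:15-12:15, 13:30-14:00, 15:00-17:00.
Noa ∩ Keanu ∩ Priya ∩ Farrukh ∩ Maria: 10:15-11:45, 15:30-17:00.
Noa ∩ Keanu ∩ Priya ∩ Farrukh ∩ Maria ∩ Ana: 10:15-11:45, 15:30-17:00.
Those are the intersection windows.
The first common window of at least 60 minutes is 10:15-11:45, so the earliest start is 10:15.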